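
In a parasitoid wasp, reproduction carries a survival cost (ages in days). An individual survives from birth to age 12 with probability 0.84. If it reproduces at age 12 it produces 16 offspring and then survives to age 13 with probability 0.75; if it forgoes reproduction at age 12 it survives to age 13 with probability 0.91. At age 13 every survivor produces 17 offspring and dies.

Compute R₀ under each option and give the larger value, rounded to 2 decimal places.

24.15

breed at age 12: R₀ = 0.84 × (16 + 0.75 × 17) = 0.84 × 28.7500 = 24.1500
delay to age 13: R₀ = 0.84 × (0.91 × 17) = 0.84 × 15.4700 = 12.9948
Higher: breed at age 12 (24.1500).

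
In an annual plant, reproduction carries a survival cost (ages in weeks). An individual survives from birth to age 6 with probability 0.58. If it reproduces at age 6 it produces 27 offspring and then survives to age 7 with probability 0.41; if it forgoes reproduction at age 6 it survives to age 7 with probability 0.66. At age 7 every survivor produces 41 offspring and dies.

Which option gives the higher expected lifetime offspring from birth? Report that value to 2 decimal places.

breed at age 6: R₀ = 0.58 × (27 + 0.41 × 41) = 0.58 × 43.8100 = 25.4098
delay to age 7: R₀ = 0.58 × (0.66 × 41) = 0.58 × 27.0600 = 15.6948
Higher: breed at age 6 (25.4098).

25.41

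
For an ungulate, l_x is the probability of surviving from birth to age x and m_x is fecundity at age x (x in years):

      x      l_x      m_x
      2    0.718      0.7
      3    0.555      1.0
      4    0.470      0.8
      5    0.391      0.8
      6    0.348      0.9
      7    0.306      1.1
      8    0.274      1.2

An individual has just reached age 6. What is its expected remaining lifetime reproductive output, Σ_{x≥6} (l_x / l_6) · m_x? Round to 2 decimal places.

2.81

l_6 = 0.348. Conditional survival from age 6 to x is l_x / l_6.
  x=6: (0.348/0.348) × 0.9 = 0.9000
  x=7: (0.306/0.348) × 1.1 = 0.9672
  x=8: (0.274/0.348) × 1.2 = 0.9448
Sum = 0.9000 + 0.9672 + 0.9448 = 2.8121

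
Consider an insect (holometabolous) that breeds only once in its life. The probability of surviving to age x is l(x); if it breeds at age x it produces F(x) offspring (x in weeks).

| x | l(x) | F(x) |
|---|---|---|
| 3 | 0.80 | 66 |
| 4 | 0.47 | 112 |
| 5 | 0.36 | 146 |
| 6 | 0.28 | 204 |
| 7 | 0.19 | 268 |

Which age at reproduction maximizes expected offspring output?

6

Expected offspring if breeding at age x = l(x) × F(x):
  age 3: 0.80 × 66 = 52.800
  age 4: 0.47 × 112 = 52.640
  age 5: 0.36 × 146 = 52.560
  age 6: 0.28 × 204 = 57.120
  age 7: 0.19 × 268 = 50.920
Maximum at age 6 (57.120).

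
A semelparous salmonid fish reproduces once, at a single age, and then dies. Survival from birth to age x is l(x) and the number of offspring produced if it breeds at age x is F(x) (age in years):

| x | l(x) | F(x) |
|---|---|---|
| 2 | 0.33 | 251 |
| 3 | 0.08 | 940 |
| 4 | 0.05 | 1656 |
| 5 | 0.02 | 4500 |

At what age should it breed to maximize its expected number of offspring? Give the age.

5

Expected offspring if breeding at age x = l(x) × F(x):
  age 2: 0.33 × 251 = 82.830
  age 3: 0.08 × 940 = 75.200
  age 4: 0.05 × 1656 = 82.800
  age 5: 0.02 × 4500 = 90.000
Maximum at age 5 (90.000).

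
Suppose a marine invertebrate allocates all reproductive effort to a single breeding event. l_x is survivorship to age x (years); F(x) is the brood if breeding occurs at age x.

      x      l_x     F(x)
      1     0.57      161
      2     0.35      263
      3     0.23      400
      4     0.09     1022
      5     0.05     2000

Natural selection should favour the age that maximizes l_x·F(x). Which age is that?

5

Expected offspring if breeding at age x = l_x × F(x):
  age 1: 0.57 × 161 = 91.770
  age 2: 0.35 × 263 = 92.050
  age 3: 0.23 × 400 = 92.000
  age 4: 0.09 × 1022 = 91.980
  age 5: 0.05 × 2000 = 100.000
Maximum at age 5 (100.000).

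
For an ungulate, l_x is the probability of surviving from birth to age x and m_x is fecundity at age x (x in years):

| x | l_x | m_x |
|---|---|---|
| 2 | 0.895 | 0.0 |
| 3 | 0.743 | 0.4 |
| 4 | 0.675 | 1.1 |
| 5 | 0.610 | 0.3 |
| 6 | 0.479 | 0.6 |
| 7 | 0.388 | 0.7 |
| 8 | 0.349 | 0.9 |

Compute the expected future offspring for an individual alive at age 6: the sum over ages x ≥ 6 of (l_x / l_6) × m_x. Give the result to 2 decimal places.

1.82

l_6 = 0.479. Conditional survival from age 6 to x is l_x / l_6.
  x=6: (0.479/0.479) × 0.6 = 0.6000
  x=7: (0.388/0.479) × 0.7 = 0.5670
  x=8: (0.349/0.479) × 0.9 = 0.6557
Sum = 0.6000 + 0.5670 + 0.6557 = 1.8228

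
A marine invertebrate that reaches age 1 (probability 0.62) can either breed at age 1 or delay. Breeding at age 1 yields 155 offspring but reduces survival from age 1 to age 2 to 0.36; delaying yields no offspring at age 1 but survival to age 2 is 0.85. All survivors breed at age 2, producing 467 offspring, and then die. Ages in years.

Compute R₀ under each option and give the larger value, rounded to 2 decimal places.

246.11

breed at age 1: R₀ = 0.62 × (155 + 0.36 × 467) = 0.62 × 323.1200 = 200.3344
delay to age 2: R₀ = 0.62 × (0.85 × 467) = 0.62 × 396.9500 = 246.1090
Higher: delay to age 2 (246.1090).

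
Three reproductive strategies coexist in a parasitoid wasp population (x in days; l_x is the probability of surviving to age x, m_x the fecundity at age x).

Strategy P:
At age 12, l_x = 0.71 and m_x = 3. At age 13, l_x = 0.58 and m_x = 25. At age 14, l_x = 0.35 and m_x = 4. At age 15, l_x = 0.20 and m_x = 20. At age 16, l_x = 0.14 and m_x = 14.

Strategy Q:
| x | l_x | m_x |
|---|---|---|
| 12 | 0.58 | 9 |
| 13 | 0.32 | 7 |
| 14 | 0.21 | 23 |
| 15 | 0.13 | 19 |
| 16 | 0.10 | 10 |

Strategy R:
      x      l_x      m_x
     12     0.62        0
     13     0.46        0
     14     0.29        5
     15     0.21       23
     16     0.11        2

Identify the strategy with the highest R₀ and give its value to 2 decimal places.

Strategy P: R₀ = 0.71×3 + 0.58×25 + 0.35×4 + 0.20×20 + 0.14×14 = 23.9900
Strategy Q: R₀ = 0.58×9 + 0.32×7 + 0.21×23 + 0.13×19 + 0.10×10 = 15.7600
Strategy R: R₀ = 0.62×0 + 0.46×0 + 0.29×5 + 0.21×23 + 0.11×2 = 6.5000
Highest R₀: strategy P with 23.9900.

23.99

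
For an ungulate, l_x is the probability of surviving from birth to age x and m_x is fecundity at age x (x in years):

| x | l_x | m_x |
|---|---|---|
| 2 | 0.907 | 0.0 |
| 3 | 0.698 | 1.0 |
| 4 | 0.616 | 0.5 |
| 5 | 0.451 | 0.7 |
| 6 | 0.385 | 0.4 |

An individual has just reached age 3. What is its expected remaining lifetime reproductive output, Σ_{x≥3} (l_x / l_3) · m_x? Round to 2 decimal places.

2.11

l_3 = 0.698. Conditional survival from age 3 to x is l_x / l_3.
  x=3: (0.698/0.698) × 1.0 = 1.0000
  x=4: (0.616/0.698) × 0.5 = 0.4413
  x=5: (0.451/0.698) × 0.7 = 0.4523
  x=6: (0.385/0.698) × 0.4 = 0.2206
Sum = 1.0000 + 0.4413 + 0.4523 + 0.2206 = 2.1142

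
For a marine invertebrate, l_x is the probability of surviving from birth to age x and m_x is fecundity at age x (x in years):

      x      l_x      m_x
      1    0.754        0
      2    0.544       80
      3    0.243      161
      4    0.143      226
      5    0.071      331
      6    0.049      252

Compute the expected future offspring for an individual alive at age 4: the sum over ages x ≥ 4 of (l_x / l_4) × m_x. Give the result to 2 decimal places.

476.69

l_4 = 0.143. Conditional survival from age 4 to x is l_x / l_4.
  x=4: (0.143/0.143) × 226 = 226.0000
  x=5: (0.071/0.143) × 331 = 164.3427
  x=6: (0.049/0.143) × 252 = 86.3497
Sum = 226.0000 + 164.3427 + 86.3497 = 476.6923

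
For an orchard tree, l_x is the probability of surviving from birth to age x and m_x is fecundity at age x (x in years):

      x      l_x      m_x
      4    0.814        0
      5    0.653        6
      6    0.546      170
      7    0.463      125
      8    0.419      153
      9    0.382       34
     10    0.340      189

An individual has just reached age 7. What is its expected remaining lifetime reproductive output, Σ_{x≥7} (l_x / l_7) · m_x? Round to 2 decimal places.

430.30

l_7 = 0.463. Conditional survival from age 7 to x is l_x / l_7.
  x=7: (0.463/0.463) × 125 = 125.0000
  x=8: (0.419/0.463) × 153 = 138.4600
  x=9: (0.382/0.463) × 34 = 28.0518
  x=10: (0.340/0.463) × 189 = 138.7905
Sum = 125.0000 + 138.4600 + 28.0518 + 138.7905 = 430.3024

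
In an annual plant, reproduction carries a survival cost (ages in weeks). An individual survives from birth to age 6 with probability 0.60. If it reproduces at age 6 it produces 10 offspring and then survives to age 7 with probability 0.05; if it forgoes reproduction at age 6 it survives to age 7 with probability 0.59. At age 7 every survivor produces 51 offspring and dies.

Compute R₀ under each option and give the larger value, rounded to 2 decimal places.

18.05

breed at age 6: R₀ = 0.60 × (10 + 0.05 × 51) = 0.60 × 12.5500 = 7.5300
delay to age 7: R₀ = 0.60 × (0.59 × 51) = 0.60 × 30.0900 = 18.0540
Higher: delay to age 7 (18.0540).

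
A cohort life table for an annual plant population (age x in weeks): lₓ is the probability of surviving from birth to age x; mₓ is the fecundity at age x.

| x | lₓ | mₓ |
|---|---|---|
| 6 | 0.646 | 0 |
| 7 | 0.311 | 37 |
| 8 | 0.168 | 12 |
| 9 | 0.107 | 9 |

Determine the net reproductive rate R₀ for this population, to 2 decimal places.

14.49

R₀ = Σ lₓ mₓ:
  age 6: 0.646 × 0 = 0.0000
  age 7: 0.311 × 37 = 11.5070
  age 8: 0.168 × 12 = 2.0160
  age 9: 0.107 × 9 = 0.9630
R₀ = 0.0000 + 11.5070 + 2.0160 + 0.9630 = 14.4860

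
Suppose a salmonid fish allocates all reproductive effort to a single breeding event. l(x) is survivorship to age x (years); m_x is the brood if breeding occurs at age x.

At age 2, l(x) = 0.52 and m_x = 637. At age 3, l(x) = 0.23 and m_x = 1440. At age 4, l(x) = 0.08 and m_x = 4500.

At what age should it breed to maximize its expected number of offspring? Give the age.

Expected offspring if breeding at age x = l(x) × m_x:
  age 2: 0.52 × 637 = 331.240
  age 3: 0.23 × 1440 = 331.200
  age 4: 0.08 × 4500 = 360.000
Maximum at age 4 (360.000).

4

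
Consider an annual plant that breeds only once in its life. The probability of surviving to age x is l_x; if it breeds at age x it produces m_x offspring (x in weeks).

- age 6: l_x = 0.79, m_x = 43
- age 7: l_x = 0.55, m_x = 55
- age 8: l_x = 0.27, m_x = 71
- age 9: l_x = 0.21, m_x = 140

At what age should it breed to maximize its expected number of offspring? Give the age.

6

Expected offspring if breeding at age x = l_x × m_x:
  age 6: 0.79 × 43 = 33.970
  age 7: 0.55 × 55 = 30.250
  age 8: 0.27 × 71 = 19.170
  age 9: 0.21 × 140 = 29.400
Maximum at age 6 (33.970).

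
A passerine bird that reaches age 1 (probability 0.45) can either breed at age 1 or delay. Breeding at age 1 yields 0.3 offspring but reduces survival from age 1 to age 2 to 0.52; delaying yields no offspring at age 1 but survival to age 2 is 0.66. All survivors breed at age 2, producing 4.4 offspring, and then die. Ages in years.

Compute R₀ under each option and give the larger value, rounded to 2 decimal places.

breed at age 1: R₀ = 0.45 × (0.3 + 0.52 × 4.4) = 0.45 × 2.5880 = 1.1646
delay to age 2: R₀ = 0.45 × (0.66 × 4.4) = 0.45 × 2.9040 = 1.3068
Higher: delay to age 2 (1.3068).

1.31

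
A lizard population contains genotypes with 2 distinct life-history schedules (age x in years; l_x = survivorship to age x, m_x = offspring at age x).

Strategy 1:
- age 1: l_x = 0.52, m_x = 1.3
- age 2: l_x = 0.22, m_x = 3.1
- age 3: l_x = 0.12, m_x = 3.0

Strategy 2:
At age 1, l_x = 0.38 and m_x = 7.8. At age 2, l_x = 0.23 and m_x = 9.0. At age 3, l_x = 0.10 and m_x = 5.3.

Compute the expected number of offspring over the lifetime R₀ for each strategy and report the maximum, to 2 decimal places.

Strategy 1: R₀ = 0.52×1.3 + 0.22×3.1 + 0.12×3.0 = 1.7180
Strategy 2: R₀ = 0.38×7.8 + 0.23×9.0 + 0.10×5.3 = 5.5640
Highest R₀: strategy 2 with 5.5640.

5.56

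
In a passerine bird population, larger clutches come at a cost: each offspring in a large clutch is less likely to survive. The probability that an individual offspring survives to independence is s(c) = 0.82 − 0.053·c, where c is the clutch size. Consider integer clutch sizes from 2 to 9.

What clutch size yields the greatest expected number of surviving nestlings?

8

Expected surviving nestlings = c × s(c):
  c=2: 2 × 0.714 = 1.428
  c=3: 3 × 0.661 = 1.983
  c=4: 4 × 0.608 = 2.432
  c=5: 5 × 0.555 = 2.775
  c=6: 6 × 0.502 = 3.012
  c=7: 7 × 0.449 = 3.143
  c=8: 8 × 0.396 = 3.168
  c=9: 9 × 0.343 = 3.087
Maximum at c = 8 (3.168 surviving nestlings).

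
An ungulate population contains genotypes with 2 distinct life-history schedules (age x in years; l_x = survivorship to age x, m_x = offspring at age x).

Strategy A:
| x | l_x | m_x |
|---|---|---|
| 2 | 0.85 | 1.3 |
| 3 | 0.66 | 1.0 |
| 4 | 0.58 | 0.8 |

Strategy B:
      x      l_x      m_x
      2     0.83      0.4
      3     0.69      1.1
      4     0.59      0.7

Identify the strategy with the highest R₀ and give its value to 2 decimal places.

Strategy A: R₀ = 0.85×1.3 + 0.66×1.0 + 0.58×0.8 = 2.2290
Strategy B: R₀ = 0.83×0.4 + 0.69×1.1 + 0.59×0.7 = 1.5040
Highest R₀: strategy A with 2.2290.

2.23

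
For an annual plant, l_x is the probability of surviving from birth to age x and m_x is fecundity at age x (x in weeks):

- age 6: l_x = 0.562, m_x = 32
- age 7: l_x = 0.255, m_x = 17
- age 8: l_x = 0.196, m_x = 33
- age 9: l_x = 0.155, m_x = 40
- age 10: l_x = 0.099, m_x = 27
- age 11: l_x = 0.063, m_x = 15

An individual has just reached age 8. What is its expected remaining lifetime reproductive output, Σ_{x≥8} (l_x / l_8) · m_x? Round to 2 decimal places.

83.09

l_8 = 0.196. Conditional survival from age 8 to x is l_x / l_8.
  x=8: (0.196/0.196) × 33 = 33.0000
  x=9: (0.155/0.196) × 40 = 31.6327
  x=10: (0.099/0.196) × 27 = 13.6378
  x=11: (0.063/0.196) × 15 = 4.8214
Sum = 33.0000 + 31.6327 + 13.6378 + 4.8214 = 83.0918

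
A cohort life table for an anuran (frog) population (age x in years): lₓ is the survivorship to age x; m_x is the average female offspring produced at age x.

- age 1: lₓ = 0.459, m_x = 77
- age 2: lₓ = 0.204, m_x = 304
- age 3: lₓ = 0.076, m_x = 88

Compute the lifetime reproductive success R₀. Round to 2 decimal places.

R₀ = Σ lₓ m_x:
  age 1: 0.459 × 77 = 35.3430
  age 2: 0.204 × 304 = 62.0160
  age 3: 0.076 × 88 = 6.6880
R₀ = 35.3430 + 62.0160 + 6.6880 = 104.0470

104.05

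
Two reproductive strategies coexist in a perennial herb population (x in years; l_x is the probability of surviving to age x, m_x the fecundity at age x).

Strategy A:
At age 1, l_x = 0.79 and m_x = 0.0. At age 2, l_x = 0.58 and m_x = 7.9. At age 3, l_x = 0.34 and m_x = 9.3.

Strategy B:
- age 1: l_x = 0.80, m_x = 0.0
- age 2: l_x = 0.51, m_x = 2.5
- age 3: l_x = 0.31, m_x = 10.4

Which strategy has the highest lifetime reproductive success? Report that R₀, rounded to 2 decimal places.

7.74

Strategy A: R₀ = 0.79×0.0 + 0.58×7.9 + 0.34×9.3 = 7.7440
Strategy B: R₀ = 0.80×0.0 + 0.51×2.5 + 0.31×10.4 = 4.4990
Highest R₀: strategy A with 7.7440.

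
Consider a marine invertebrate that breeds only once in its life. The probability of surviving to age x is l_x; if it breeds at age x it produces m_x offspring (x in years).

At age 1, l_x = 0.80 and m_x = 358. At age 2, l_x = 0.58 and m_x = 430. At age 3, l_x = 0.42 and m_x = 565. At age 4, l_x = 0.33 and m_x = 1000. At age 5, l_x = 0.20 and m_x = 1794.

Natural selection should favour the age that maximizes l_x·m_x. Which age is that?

5

Expected offspring if breeding at age x = l_x × m_x:
  age 1: 0.80 × 358 = 286.400
  age 2: 0.58 × 430 = 249.400
  age 3: 0.42 × 565 = 237.300
  age 4: 0.33 × 1000 = 330.000
  age 5: 0.20 × 1794 = 358.800
Maximum at age 5 (358.800).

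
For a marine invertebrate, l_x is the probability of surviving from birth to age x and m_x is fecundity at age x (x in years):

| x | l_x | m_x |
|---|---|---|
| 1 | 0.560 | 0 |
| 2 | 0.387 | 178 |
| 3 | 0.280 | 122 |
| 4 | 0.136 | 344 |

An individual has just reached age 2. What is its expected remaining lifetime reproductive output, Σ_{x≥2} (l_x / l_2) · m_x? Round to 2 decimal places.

l_2 = 0.387. Conditional survival from age 2 to x is l_x / l_2.
  x=2: (0.387/0.387) × 178 = 178.0000
  x=3: (0.280/0.387) × 122 = 88.2687
  x=4: (0.136/0.387) × 344 = 120.8889
Sum = 178.0000 + 88.2687 + 120.8889 = 387.1576

387.16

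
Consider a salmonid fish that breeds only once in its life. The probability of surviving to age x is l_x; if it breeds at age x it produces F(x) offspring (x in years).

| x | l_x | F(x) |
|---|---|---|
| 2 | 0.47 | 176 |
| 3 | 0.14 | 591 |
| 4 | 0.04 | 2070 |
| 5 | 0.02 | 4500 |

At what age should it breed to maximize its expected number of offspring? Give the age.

5

Expected offspring if breeding at age x = l_x × F(x):
  age 2: 0.47 × 176 = 82.720
  age 3: 0.14 × 591 = 82.740
  age 4: 0.04 × 2070 = 82.800
  age 5: 0.02 × 4500 = 90.000
Maximum at age 5 (90.000).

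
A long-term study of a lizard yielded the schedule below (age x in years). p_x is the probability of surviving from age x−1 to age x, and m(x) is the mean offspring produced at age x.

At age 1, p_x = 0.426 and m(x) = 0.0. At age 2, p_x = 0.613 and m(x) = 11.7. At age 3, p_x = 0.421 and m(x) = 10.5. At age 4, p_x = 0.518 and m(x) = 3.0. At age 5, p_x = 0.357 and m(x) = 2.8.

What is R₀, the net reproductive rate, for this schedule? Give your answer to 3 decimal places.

4.437

Survivorship from birth: l_x = p_1·p_2·…·p_x.
  l_1 = 0.42600
  l_2 = 0.26114
  l_3 = 0.10994
  l_4 = 0.05695
  l_5 = 0.02033
R₀ = Σ l_x m(x):
  age 1: 0.42600 × 0.0 = 0.0000
  age 2: 0.26114 × 11.7 = 3.0553
  age 3: 0.10994 × 10.5 = 1.1544
  age 4: 0.05695 × 3.0 = 0.1709
  age 5: 0.02033 × 2.8 = 0.0569
R₀ = 0.0000 + 3.0553 + 1.1544 + 0.1709 + 0.0569 = 4.4375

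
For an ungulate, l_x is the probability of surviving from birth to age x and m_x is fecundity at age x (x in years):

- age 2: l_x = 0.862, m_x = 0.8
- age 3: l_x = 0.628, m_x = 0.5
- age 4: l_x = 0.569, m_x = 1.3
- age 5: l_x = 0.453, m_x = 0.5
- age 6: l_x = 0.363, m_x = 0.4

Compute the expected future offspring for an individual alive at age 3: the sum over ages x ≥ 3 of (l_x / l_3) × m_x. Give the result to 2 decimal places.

2.27

l_3 = 0.628. Conditional survival from age 3 to x is l_x / l_3.
  x=3: (0.628/0.628) × 0.5 = 0.5000
  x=4: (0.569/0.628) × 1.3 = 1.1779
  x=5: (0.453/0.628) × 0.5 = 0.3607
  x=6: (0.363/0.628) × 0.4 = 0.2312
Sum = 0.5000 + 1.1779 + 0.3607 + 0.2312 = 2.2697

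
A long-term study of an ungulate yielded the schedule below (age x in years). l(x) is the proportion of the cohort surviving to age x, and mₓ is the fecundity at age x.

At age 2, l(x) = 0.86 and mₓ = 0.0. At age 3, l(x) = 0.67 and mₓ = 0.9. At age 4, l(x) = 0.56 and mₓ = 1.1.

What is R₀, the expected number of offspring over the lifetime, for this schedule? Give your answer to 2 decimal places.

R₀ = Σ l(x) mₓ:
  age 2: 0.86 × 0.0 = 0.0000
  age 3: 0.67 × 0.9 = 0.6030
  age 4: 0.56 × 1.1 = 0.6160
R₀ = 0.0000 + 0.6030 + 0.6160 = 1.2190

1.22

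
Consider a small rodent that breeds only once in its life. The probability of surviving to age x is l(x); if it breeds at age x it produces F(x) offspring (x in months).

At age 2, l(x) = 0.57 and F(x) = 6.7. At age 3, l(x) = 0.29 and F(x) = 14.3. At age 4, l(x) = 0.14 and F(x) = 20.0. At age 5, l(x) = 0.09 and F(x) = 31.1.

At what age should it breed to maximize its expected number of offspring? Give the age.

3

Expected offspring if breeding at age x = l(x) × F(x):
  age 2: 0.57 × 6.7 = 3.819
  age 3: 0.29 × 14.3 = 4.147
  age 4: 0.14 × 20.0 = 2.800
  age 5: 0.09 × 31.1 = 2.799
Maximum at age 3 (4.147).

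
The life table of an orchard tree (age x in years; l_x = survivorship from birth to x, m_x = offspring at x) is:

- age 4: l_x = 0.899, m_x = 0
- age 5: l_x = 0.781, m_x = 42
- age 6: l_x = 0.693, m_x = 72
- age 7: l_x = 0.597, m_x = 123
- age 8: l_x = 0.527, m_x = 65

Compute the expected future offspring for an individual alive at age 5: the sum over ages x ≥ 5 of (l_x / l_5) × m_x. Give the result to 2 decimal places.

243.77

l_5 = 0.781. Conditional survival from age 5 to x is l_x / l_5.
  x=5: (0.781/0.781) × 42 = 42.0000
  x=6: (0.693/0.781) × 72 = 63.8873
  x=7: (0.597/0.781) × 123 = 94.0218
  x=8: (0.527/0.781) × 65 = 43.8604
Sum = 42.0000 + 63.8873 + 94.0218 + 43.8604 = 243.7695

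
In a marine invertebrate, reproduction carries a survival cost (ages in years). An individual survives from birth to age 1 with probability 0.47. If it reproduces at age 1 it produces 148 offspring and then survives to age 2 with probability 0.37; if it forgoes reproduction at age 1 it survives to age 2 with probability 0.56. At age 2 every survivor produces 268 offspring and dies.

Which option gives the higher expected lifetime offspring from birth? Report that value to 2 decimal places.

breed at age 1: R₀ = 0.47 × (148 + 0.37 × 268) = 0.47 × 247.1600 = 116.1652
delay to age 2: R₀ = 0.47 × (0.56 × 268) = 0.47 × 150.0800 = 70.5376
Higher: breed at age 1 (116.1652).

116.17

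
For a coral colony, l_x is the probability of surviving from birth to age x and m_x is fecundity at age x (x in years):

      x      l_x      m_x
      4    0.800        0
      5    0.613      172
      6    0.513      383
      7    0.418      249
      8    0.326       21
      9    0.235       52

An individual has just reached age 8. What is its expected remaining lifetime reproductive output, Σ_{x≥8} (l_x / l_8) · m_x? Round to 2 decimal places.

l_8 = 0.326. Conditional survival from age 8 to x is l_x / l_8.
  x=8: (0.326/0.326) × 21 = 21.0000
  x=9: (0.235/0.326) × 52 = 37.4847
Sum = 21.0000 + 37.4847 = 58.4847

58.48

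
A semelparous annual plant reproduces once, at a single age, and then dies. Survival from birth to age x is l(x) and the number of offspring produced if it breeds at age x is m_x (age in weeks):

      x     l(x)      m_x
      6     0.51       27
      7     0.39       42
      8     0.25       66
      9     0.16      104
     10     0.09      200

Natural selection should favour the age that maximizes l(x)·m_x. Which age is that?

10

Expected offspring if breeding at age x = l(x) × m_x:
  age 6: 0.51 × 27 = 13.770
  age 7: 0.39 × 42 = 16.380
  age 8: 0.25 × 66 = 16.500
  age 9: 0.16 × 104 = 16.640
  age 10: 0.09 × 200 = 18.000
Maximum at age 10 (18.000).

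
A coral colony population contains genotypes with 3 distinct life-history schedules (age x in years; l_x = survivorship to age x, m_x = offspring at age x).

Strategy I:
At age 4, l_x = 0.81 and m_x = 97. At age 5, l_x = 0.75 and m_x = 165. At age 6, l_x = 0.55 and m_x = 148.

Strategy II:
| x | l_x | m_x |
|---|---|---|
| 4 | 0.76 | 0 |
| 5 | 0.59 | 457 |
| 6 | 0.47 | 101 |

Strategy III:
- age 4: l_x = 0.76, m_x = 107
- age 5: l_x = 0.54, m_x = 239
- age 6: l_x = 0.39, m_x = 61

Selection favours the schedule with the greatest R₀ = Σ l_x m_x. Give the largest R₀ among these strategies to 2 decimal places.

317.10

Strategy I: R₀ = 0.81×97 + 0.75×165 + 0.55×148 = 283.7200
Strategy II: R₀ = 0.76×0 + 0.59×457 + 0.47×101 = 317.1000
Strategy III: R₀ = 0.76×107 + 0.54×239 + 0.39×61 = 234.1700
Highest R₀: strategy II with 317.1000.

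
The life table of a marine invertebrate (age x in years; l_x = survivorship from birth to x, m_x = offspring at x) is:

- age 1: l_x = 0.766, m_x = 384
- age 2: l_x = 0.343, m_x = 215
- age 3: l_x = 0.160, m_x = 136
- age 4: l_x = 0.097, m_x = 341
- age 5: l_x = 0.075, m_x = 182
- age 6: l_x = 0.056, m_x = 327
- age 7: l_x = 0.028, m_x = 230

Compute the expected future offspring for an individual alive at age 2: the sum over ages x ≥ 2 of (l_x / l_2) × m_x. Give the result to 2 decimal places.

l_2 = 0.343. Conditional survival from age 2 to x is l_x / l_2.
  x=2: (0.343/0.343) × 215 = 215.0000
  x=3: (0.160/0.343) × 136 = 63.4402
  x=4: (0.097/0.343) × 341 = 96.4344
  x=5: (0.075/0.343) × 182 = 39.7959
  x=6: (0.056/0.343) × 327 = 53.3878
  x=7: (0.028/0.343) × 230 = 18.7755
Sum = 215.0000 + 63.4402 + 96.4344 + 39.7959 + 53.3878 + 18.7755 = 486.8338

486.83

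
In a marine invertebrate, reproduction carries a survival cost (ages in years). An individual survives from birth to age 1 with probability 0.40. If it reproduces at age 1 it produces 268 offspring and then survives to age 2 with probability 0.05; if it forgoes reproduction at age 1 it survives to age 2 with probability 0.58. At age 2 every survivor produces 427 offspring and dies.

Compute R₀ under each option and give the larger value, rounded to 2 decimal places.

115.74

breed at age 1: R₀ = 0.40 × (268 + 0.05 × 427) = 0.40 × 289.3500 = 115.7400
delay to age 2: R₀ = 0.40 × (0.58 × 427) = 0.40 × 247.6600 = 99.0640
Higher: breed at age 1 (115.7400).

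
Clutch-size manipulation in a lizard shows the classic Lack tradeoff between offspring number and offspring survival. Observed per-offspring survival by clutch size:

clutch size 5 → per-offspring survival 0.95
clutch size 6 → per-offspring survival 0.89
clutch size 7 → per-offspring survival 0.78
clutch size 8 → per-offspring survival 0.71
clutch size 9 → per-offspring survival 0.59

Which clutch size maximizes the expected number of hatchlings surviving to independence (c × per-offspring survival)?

8

Expected hatchlings surviving to independence = c × s(c):
  c=5: 5 × 0.95 = 4.750
  c=6: 6 × 0.89 = 5.340
  c=7: 7 × 0.78 = 5.460
  c=8: 8 × 0.71 = 5.680
  c=9: 9 × 0.59 = 5.310
Maximum at c = 8 (5.680 hatchlings surviving to independence).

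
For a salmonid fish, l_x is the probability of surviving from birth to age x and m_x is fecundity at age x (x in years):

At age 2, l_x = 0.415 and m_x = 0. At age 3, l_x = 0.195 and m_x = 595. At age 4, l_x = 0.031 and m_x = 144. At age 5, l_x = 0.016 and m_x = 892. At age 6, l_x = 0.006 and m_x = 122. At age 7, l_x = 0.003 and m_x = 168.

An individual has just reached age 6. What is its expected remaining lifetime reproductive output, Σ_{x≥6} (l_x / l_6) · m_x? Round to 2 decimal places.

l_6 = 0.006. Conditional survival from age 6 to x is l_x / l_6.
  x=6: (0.006/0.006) × 122 = 122.0000
  x=7: (0.003/0.006) × 168 = 84.0000
Sum = 122.0000 + 84.0000 = 206.0000

206.00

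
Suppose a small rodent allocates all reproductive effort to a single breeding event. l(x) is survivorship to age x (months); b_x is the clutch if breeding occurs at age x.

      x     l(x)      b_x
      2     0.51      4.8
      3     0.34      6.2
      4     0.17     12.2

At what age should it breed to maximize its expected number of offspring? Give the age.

2

Expected offspring if breeding at age x = l(x) × b_x:
  age 2: 0.51 × 4.8 = 2.448
  age 3: 0.34 × 6.2 = 2.108
  age 4: 0.17 × 12.2 = 2.074
Maximum at age 2 (2.448).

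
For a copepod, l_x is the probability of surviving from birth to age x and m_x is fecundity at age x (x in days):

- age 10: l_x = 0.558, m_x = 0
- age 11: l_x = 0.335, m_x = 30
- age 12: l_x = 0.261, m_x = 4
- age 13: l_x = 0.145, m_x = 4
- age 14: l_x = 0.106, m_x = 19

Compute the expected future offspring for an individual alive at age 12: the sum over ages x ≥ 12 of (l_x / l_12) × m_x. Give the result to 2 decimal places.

13.94

l_12 = 0.261. Conditional survival from age 12 to x is l_x / l_12.
  x=12: (0.261/0.261) × 4 = 4.0000
  x=13: (0.145/0.261) × 4 = 2.2222
  x=14: (0.106/0.261) × 19 = 7.7165
Sum = 4.0000 + 2.2222 + 7.7165 = 13.9387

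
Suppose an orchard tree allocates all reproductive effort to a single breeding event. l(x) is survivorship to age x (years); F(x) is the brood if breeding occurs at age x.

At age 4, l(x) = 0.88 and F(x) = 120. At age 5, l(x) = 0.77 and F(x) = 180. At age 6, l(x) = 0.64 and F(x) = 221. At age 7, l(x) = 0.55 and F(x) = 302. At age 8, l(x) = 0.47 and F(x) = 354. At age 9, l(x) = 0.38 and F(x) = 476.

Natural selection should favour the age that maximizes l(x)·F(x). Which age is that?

9

Expected offspring if breeding at age x = l(x) × F(x):
  age 4: 0.88 × 120 = 105.600
  age 5: 0.77 × 180 = 138.600
  age 6: 0.64 × 221 = 141.440
  age 7: 0.55 × 302 = 166.100
  age 8: 0.47 × 354 = 166.380
  age 9: 0.38 × 476 = 180.880
Maximum at age 9 (180.880).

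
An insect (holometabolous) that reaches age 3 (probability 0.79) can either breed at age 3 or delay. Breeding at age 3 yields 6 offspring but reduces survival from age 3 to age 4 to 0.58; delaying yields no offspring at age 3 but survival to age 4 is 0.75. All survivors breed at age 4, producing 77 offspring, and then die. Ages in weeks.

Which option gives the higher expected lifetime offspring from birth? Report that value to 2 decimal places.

45.62

breed at age 3: R₀ = 0.79 × (6 + 0.58 × 77) = 0.79 × 50.6600 = 40.0214
delay to age 4: R₀ = 0.79 × (0.75 × 77) = 0.79 × 57.7500 = 45.6225
Higher: delay to age 4 (45.6225).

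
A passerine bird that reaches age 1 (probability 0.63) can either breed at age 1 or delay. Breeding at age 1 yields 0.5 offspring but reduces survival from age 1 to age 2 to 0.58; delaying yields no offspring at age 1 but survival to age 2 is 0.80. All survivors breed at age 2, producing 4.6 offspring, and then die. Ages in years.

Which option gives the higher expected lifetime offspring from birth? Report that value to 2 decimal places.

2.32

breed at age 1: R₀ = 0.63 × (0.5 + 0.58 × 4.6) = 0.63 × 3.1680 = 1.9958
delay to age 2: R₀ = 0.63 × (0.80 × 4.6) = 0.63 × 3.6800 = 2.3184
Higher: delay to age 2 (2.3184).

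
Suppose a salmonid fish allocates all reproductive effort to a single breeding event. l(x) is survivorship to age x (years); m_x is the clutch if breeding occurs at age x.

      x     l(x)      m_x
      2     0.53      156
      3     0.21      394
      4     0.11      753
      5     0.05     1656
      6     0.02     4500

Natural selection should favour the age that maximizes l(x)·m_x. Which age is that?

Expected offspring if breeding at age x = l(x) × m_x:
  age 2: 0.53 × 156 = 82.680
  age 3: 0.21 × 394 = 82.740
  age 4: 0.11 × 753 = 82.830
  age 5: 0.05 × 1656 = 82.800
  age 6: 0.02 × 4500 = 90.000
Maximum at age 6 (90.000).

6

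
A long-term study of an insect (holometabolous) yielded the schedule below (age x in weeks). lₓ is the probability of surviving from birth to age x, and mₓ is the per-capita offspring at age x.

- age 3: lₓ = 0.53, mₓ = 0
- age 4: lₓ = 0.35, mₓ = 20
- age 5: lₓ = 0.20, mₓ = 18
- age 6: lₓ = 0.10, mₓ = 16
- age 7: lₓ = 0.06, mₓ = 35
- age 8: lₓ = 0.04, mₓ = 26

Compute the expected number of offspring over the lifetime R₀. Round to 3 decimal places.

15.340

R₀ = Σ lₓ mₓ:
  age 3: 0.53 × 0 = 0.0000
  age 4: 0.35 × 20 = 7.0000
  age 5: 0.20 × 18 = 3.6000
  age 6: 0.10 × 16 = 1.6000
  age 7: 0.06 × 35 = 2.1000
  age 8: 0.04 × 26 = 1.0400
R₀ = 0.0000 + 7.0000 + 3.6000 + 1.6000 + 2.1000 + 1.0400 = 15.3400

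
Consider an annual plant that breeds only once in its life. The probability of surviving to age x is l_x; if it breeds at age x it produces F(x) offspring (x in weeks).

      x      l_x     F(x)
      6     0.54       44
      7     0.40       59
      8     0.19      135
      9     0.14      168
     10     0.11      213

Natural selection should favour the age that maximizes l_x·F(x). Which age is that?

8

Expected offspring if breeding at age x = l_x × F(x):
  age 6: 0.54 × 44 = 23.760
  age 7: 0.40 × 59 = 23.600
  age 8: 0.19 × 135 = 25.650
  age 9: 0.14 × 168 = 23.520
  age 10: 0.11 × 213 = 23.430
Maximum at age 8 (25.650).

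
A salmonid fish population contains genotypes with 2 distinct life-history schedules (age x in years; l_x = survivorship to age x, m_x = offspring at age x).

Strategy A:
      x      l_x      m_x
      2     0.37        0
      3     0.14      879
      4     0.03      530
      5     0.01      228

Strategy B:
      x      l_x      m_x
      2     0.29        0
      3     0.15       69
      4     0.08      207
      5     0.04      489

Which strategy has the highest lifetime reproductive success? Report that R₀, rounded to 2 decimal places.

141.24

Strategy A: R₀ = 0.37×0 + 0.14×879 + 0.03×530 + 0.01×228 = 141.2400
Strategy B: R₀ = 0.29×0 + 0.15×69 + 0.08×207 + 0.04×489 = 46.4700
Highest R₀: strategy A with 141.2400.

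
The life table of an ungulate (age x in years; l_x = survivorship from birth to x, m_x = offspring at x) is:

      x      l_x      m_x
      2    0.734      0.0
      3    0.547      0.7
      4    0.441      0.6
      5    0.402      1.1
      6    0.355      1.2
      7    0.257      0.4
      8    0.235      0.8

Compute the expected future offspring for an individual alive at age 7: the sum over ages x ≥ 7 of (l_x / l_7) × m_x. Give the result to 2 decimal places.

l_7 = 0.257. Conditional survival from age 7 to x is l_x / l_7.
  x=7: (0.257/0.257) × 0.4 = 0.4000
  x=8: (0.235/0.257) × 0.8 = 0.7315
Sum = 0.4000 + 0.7315 = 1.1315

1.13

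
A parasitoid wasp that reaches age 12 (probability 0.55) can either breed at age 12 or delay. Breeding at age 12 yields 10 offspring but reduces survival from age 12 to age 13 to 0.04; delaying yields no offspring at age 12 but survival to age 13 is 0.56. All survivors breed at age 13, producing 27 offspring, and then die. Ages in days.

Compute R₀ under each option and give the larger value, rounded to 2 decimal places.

breed at age 12: R₀ = 0.55 × (10 + 0.04 × 27) = 0.55 × 11.0800 = 6.0940
delay to age 13: R₀ = 0.55 × (0.56 × 27) = 0.55 × 15.1200 = 8.3160
Higher: delay to age 13 (8.3160).

8.32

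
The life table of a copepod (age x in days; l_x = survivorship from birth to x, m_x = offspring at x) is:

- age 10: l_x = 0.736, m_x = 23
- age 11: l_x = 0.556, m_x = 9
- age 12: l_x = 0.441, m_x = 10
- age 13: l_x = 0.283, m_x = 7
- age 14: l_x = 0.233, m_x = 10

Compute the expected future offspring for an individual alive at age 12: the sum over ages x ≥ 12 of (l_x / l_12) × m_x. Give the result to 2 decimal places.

19.78

l_12 = 0.441. Conditional survival from age 12 to x is l_x / l_12.
  x=12: (0.441/0.441) × 10 = 10.0000
  x=13: (0.283/0.441) × 7 = 4.4921
  x=14: (0.233/0.441) × 10 = 5.2834
Sum = 10.0000 + 4.4921 + 5.2834 = 19.7755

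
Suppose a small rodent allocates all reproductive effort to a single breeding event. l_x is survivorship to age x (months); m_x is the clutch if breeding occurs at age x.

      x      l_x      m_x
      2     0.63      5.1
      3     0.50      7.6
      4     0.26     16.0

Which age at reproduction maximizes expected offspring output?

Expected offspring if breeding at age x = l_x × m_x:
  age 2: 0.63 × 5.1 = 3.213
  age 3: 0.50 × 7.6 = 3.800
  age 4: 0.26 × 16.0 = 4.160
Maximum at age 4 (4.160).

4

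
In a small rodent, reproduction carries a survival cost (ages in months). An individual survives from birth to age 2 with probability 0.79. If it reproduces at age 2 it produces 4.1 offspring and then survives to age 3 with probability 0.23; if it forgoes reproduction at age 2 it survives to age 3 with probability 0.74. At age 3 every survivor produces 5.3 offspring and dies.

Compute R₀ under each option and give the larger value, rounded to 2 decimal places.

4.20

breed at age 2: R₀ = 0.79 × (4.1 + 0.23 × 5.3) = 0.79 × 5.3190 = 4.2020
delay to age 3: R₀ = 0.79 × (0.74 × 5.3) = 0.79 × 3.9220 = 3.0984
Higher: breed at age 2 (4.2020).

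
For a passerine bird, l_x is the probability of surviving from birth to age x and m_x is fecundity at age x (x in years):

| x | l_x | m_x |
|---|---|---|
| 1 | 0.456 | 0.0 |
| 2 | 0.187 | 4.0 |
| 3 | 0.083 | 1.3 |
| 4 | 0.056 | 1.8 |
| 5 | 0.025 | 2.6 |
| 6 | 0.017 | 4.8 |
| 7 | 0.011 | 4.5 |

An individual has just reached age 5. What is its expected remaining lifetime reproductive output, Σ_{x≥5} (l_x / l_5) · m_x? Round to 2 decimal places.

7.84

l_5 = 0.025. Conditional survival from age 5 to x is l_x / l_5.
  x=5: (0.025/0.025) × 2.6 = 2.6000
  x=6: (0.017/0.025) × 4.8 = 3.2640
  x=7: (0.011/0.025) × 4.5 = 1.9800
Sum = 2.6000 + 3.2640 + 1.9800 = 7.8440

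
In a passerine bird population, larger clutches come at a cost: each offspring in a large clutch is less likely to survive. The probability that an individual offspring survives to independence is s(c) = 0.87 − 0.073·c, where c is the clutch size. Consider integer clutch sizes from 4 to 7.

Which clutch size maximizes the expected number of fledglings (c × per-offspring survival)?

Expected fledglings = c × s(c):
  c=4: 4 × 0.578 = 2.312
  c=5: 5 × 0.505 = 2.525
  c=6: 6 × 0.432 = 2.592
  c=7: 7 × 0.359 = 2.513
Maximum at c = 6 (2.592 fledglings).

6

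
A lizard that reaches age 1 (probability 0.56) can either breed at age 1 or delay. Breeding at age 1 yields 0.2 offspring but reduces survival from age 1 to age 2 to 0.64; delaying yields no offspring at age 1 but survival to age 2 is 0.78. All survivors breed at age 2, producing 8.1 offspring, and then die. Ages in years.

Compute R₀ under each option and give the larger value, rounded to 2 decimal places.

3.54

breed at age 1: R₀ = 0.56 × (0.2 + 0.64 × 8.1) = 0.56 × 5.3840 = 3.0150
delay to age 2: R₀ = 0.56 × (0.78 × 8.1) = 0.56 × 6.3180 = 3.5381
Higher: delay to age 2 (3.5381).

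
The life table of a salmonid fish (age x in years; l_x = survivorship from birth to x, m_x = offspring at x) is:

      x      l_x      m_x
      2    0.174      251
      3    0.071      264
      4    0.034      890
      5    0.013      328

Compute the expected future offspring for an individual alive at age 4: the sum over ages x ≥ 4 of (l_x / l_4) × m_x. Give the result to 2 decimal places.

l_4 = 0.034. Conditional survival from age 4 to x is l_x / l_4.
  x=4: (0.034/0.034) × 890 = 890.0000
  x=5: (0.013/0.034) × 328 = 125.4118
Sum = 890.0000 + 125.4118 = 1015.4118

1015.41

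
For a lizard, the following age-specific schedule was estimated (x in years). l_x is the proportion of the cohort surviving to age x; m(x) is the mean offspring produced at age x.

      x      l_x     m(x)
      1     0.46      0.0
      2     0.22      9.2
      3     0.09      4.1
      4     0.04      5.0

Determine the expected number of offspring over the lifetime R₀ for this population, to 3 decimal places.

2.593

R₀ = Σ l_x m(x):
  age 1: 0.46 × 0.0 = 0.0000
  age 2: 0.22 × 9.2 = 2.0240
  age 3: 0.09 × 4.1 = 0.3690
  age 4: 0.04 × 5.0 = 0.2000
R₀ = 0.0000 + 2.0240 + 0.3690 + 0.2000 = 2.5930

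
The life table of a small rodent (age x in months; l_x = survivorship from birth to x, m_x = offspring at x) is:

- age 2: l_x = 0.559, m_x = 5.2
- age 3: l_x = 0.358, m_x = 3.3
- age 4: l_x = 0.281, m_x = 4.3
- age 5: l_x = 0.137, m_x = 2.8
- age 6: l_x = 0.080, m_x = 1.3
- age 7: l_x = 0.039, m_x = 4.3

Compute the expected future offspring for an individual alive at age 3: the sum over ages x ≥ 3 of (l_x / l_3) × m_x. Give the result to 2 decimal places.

l_3 = 0.358. Conditional survival from age 3 to x is l_x / l_3.
  x=3: (0.358/0.358) × 3.3 = 3.3000
  x=4: (0.281/0.358) × 4.3 = 3.3751
  x=5: (0.137/0.358) × 2.8 = 1.0715
  x=6: (0.080/0.358) × 1.3 = 0.2905
  x=7: (0.039/0.358) × 4.3 = 0.4684
Sum = 3.3000 + 3.3751 + 1.0715 + 0.2905 + 0.4684 = 8.5056

8.51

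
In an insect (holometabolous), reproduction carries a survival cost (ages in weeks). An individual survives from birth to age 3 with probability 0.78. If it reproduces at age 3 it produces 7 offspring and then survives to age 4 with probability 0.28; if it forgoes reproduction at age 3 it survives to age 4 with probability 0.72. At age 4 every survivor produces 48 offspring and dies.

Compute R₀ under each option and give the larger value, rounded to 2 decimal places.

26.96

breed at age 3: R₀ = 0.78 × (7 + 0.28 × 48) = 0.78 × 20.4400 = 15.9432
delay to age 4: R₀ = 0.78 × (0.72 × 48) = 0.78 × 34.5600 = 26.9568
Higher: delay to age 4 (26.9568).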